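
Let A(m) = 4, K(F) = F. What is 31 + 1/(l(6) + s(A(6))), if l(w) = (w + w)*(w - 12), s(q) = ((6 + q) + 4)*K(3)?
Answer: 929/30 ≈ 30.967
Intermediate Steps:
s(q) = 30 + 3*q (s(q) = ((6 + q) + 4)*3 = (10 + q)*3 = 30 + 3*q)
l(w) = 2*w*(-12 + w) (l(w) = (2*w)*(-12 + w) = 2*w*(-12 + w))
31 + 1/(l(6) + s(A(6))) = 31 + 1/(2*6*(-12 + 6) + (30 + 3*4)) = 31 + 1/(2*6*(-6) + (30 + 12)) = 31 + 1/(-72 + 42) = 31 + 1/(-30) = 31 - 1/30 = 929/30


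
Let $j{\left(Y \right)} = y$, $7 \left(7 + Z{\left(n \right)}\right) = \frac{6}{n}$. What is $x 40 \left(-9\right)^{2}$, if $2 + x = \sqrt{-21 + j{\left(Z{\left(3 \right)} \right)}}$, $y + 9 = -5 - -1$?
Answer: $-6480 + 3240 i \sqrt{34} \approx -6480.0 + 18892.0 i$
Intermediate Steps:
$Z{\left(n \right)} = -7 + \frac{6}{7 n}$ ($Z{\left(n \right)} = -7 + \frac{6 \frac{1}{n}}{7} = -7 + \frac{6}{7 n}$)
$y = -13$ ($y = -9 - 4 = -13$)
$j{\left(Y \right)} = -13$
$x = -2 + i \sqrt{34}$ ($x = -2 + \sqrt{-21 - 13} = -2 + \sqrt{-34} = -2 + i \sqrt{34} \approx -2.0 + 5.831 i$)
$x 40 \left(-9\right)^{2} = \left(-2 + i \sqrt{34}\right) 40 \left(-9\right)^{2} = \left(-80 + 40 i \sqrt{34}\right) 81 = -6480 + 3240 i \sqrt{34}$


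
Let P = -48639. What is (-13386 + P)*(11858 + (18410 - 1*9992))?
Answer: -1257618900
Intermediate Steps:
(-13386 + P)*(11858 + (18410 - 1*9992)) = (-13386 - 48639)*(11858 + (18410 - 1*9992)) = -62025*(11858 + (18410 - 9992)) = -62025*(11858 + 8418) = -62025*20276 = -1257618900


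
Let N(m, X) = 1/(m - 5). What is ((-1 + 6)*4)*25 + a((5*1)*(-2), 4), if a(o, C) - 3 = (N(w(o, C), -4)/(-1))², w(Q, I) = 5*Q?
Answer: 1521576/3025 ≈ 503.00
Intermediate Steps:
N(m, X) = 1/(-5 + m)
a(o, C) = 3 + (-5 + 5*o)⁻² (a(o, C) = 3 + (1/((-5 + 5*o)*(-1)))² = 3 + (-1/(-5 + 5*o))² = 3 + (-5 + 5*o)⁻²)
((-1 + 6)*4)*25 + a((5*1)*(-2), 4) = ((-1 + 6)*4)*25 + (3 + 1/(25*(-1 + (5*1)*(-2))²)) = (5*4)*25 + (3 + 1/(25*(-1 + 5*(-2))²)) = 20*25 + (3 + 1/(25*(-1 - 10)²)) = 500 + (3 + (1/25)/(-11)²) = 500 + (3 + (1/25)*(1/121)) = 500 + (3 + 1/3025) = 500 + 9076/3025 = 1521576/3025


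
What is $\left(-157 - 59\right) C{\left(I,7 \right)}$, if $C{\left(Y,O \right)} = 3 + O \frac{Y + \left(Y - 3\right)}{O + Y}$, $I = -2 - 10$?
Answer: $- \frac{44064}{5} \approx -8812.8$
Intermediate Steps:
$I = -12$ ($I = -2 - 10 = -12$)
$C{\left(Y,O \right)} = 3 + \frac{O \left(-3 + 2 Y\right)}{O + Y}$ ($C{\left(Y,O \right)} = 3 + O \frac{Y + \left(-3 + Y\right)}{O + Y} = 3 + O \frac{-3 + 2 Y}{O + Y} = 3 + \frac{O \left(-3 + 2 Y\right)}{O + Y}$)
$\left(-157 - 59\right) C{\left(I,7 \right)} = \left(-157 - 59\right) \left(- \frac{12 \left(3 + 2 \cdot 7\right)}{7 - 12}\right) = - 216 \left(- \frac{12 \left(3 + 14\right)}{-5}\right) = - 216 \left(\left(-12\right) \left(- \frac{1}{5}\right) 17\right) = \left(-216\right) \frac{204}{5} = - \frac{44064}{5}$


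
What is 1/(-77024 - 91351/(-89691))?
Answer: -89691/6908268233 ≈ -1.2983e-5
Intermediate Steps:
1/(-77024 - 91351/(-89691)) = 1/(-77024 - 91351*(-1/89691)) = 1/(-77024 + 91351/89691) = 1/(-6908268233/89691) = -89691/6908268233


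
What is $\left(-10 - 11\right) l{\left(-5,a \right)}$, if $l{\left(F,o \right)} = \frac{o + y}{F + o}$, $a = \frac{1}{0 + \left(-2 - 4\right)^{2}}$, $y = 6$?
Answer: $\frac{4557}{179} \approx 25.458$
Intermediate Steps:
$a = \frac{1}{36}$ ($a = \frac{1}{0 + \left(-6\right)^{2}} = \frac{1}{0 + 36} = \frac{1}{36} \approx 0.027778$)
$l{\left(F,o \right)} = \frac{6 + o}{F + o}$ ($l{\left(F,o \right)} = \frac{o + 6}{F + o} = \frac{6 + o}{F + o}$)
$\left(-10 - 11\right) l{\left(-5,a \right)} = \left(-10 - 11\right) \frac{6 + \frac{1}{36}}{-5 + \frac{1}{36}} = - 21 \frac{1}{- \frac{179}{36}} \cdot \frac{217}{36} = - 21 \left(\left(- \frac{36}{179}\right) \frac{217}{36}\right) = \left(-21\right) \left(- \frac{217}{179}\right) = \frac{4557}{179}$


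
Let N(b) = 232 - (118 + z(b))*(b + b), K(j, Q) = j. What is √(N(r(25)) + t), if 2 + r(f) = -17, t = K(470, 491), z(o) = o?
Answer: 12*√31 ≈ 66.813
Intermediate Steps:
t = 470
r(f) = -19 (r(f) = -2 - 17 = -19)
N(b) = 232 - 2*b*(118 + b) (N(b) = 232 - (118 + b)*(b + b) = 232 - (118 + b)*2*b = 232 - 2*b*(118 + b))
√(N(r(25)) + t) = √((232 - 236*(-19) - 2*(-19)²) + 470) = √((232 + 4484 - 2*361) + 470) = √((232 + 4484 - 722) + 470) = √(3994 + 470) = √4464 = 12*√31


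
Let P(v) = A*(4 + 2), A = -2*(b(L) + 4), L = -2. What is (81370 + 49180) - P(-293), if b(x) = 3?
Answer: 130634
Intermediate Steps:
A = -14 (A = -2*(3 + 4) = -2*7 = -14)
P(v) = -84 (P(v) = -14*(4 + 2) = -14*6 = -84)
(81370 + 49180) - P(-293) = (81370 + 49180) - 1*(-84) = 130550 + 84 = 130634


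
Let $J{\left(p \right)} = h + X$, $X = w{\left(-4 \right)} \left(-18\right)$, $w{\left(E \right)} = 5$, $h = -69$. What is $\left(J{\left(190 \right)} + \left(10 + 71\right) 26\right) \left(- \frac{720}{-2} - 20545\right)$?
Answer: $-39300195$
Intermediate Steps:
$X = -90$ ($X = 5 \left(-18\right) = -90$)
$J{\left(p \right)} = -159$ ($J{\left(p \right)} = -69 - 90 = -159$)
$\left(J{\left(190 \right)} + \left(10 + 71\right) 26\right) \left(- \frac{720}{-2} - 20545\right) = \left(-159 + \left(10 + 71\right) 26\right) \left(- \frac{720}{-2} - 20545\right) = \left(-159 + 81 \cdot 26\right) \left(\left(-720\right) \left(- \frac{1}{2}\right) - 20545\right) = \left(-159 + 2106\right) \left(360 - 20545\right) = 1947 \left(-20185\right) = -39300195$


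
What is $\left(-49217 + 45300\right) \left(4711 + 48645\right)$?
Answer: $-208995452$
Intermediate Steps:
$\left(-49217 + 45300\right) \left(4711 + 48645\right) = \left(-3917\right) 53356 = -208995452$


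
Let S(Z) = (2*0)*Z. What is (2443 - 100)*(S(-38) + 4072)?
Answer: 9540696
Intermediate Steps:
S(Z) = 0 (S(Z) = 0*Z = 0)
(2443 - 100)*(S(-38) + 4072) = (2443 - 100)*(0 + 4072) = 2343*4072 = 9540696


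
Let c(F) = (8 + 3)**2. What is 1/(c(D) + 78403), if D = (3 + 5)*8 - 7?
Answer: 1/78524 ≈ 1.2735e-5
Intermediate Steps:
D = 57 (D = 8*8 - 7 = 64 - 7 = 57)
c(F) = 121 (c(F) = 11**2 = 121)
1/(c(D) + 78403) = 1/(121 + 78403) = 1/78524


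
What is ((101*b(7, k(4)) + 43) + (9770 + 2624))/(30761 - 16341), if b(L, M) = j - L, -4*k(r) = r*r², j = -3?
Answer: 11427/14420 ≈ 0.79244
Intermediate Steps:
k(r) = -r³/4 (k(r) = -r*r²/4 = -r³/4)
b(L, M) = -3 - L
((101*b(7, k(4)) + 43) + (9770 + 2624))/(30761 - 16341) = ((101*(-3 - 1*7) + 43) + (9770 + 2624))/(30761 - 16341) = ((101*(-3 - 7) + 43) + 12394)/14420 = ((101*(-10) + 43) + 12394)*(1/14420) = ((-1010 + 43) + 12394)*(1/14420) = (-967 + 12394)*(1/14420) = 11427*(1/14420) = 11427/14420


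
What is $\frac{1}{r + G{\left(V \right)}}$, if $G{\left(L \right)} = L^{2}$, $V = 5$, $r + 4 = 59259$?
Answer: $\frac{1}{59280} \approx 1.6869 \cdot 10^{-5}$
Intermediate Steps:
$r = 59255$ ($r = -4 + 59259 = 59255$)
$\frac{1}{r + G{\left(V \right)}} = \frac{1}{59255 + 5^{2}} = \frac{1}{59255 + 25} = \frac{1}{59280}$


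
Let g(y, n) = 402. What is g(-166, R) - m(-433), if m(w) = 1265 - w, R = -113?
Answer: -1296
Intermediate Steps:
g(-166, R) - m(-433) = 402 - (1265 - 1*(-433)) = 402 - (1265 + 433) = 402 - 1*1698 = 402 - 1698 = -1296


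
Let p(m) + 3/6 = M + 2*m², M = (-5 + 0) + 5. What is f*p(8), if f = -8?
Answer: -1020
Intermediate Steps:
M = 0 (M = -5 + 5 = 0)
p(m) = -½ + 2*m² (p(m) = -½ + (0 + 2*m²) = -½ + 2*m²)
f*p(8) = -8*(-½ + 2*8²) = -8*(-½ + 2*64) = -8*(-½ + 128) = -8*255/2 = -1020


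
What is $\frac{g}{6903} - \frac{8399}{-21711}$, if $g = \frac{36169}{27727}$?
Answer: $\frac{76588071718}{197879720571} \approx 0.38704$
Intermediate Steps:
$g = \frac{5167}{3961}$ ($g = 36169 \cdot \frac{1}{27727} = \frac{5167}{3961} \approx 1.3045$)
$\frac{g}{6903} - \frac{8399}{-21711} = \frac{5167}{3961 \cdot 6903} - \frac{8399}{-21711} = \frac{5167}{3961} \cdot \frac{1}{6903} - - \frac{8399}{21711} = \frac{5167}{27342783} + \frac{8399}{21711} = \frac{76588071718}{197879720571}$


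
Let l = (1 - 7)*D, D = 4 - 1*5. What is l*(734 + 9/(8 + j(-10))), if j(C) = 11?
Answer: 83730/19 ≈ 4406.8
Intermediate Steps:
D = -1 (D = 4 - 5 = -1)
l = 6 (l = (1 - 7)*(-1) = -6*(-1) = 6)
l*(734 + 9/(8 + j(-10))) = 6*(734 + 9/(8 + 11)) = 6*(734 + 9/19) = 6*(13955/19) = 83730/19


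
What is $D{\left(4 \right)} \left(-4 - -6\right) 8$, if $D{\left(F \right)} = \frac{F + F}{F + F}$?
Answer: $16$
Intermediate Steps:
$D{\left(F \right)} = 1$ ($D{\left(F \right)} = \frac{2 F}{2 F} = 2 F \frac{1}{2 F} = 1$)
$D{\left(4 \right)} \left(-4 - -6\right) 8 = 1 \left(-4 - -6\right) 8 = 1 \left(-4 + 6\right) 8 = 1 \cdot 2 \cdot 8 = 2 \cdot 8 = 16$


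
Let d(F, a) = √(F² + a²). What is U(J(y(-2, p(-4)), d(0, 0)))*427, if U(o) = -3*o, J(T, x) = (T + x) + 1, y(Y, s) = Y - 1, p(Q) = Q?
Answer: 2562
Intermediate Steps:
y(Y, s) = -1 + Y
J(T, x) = 1 + T + x
U(J(y(-2, p(-4)), d(0, 0)))*427 = -3*(1 + (-1 - 2) + √(0² + 0²))*427 = -3*(1 - 3 + √(0 + 0))*427 = -3*(1 - 3 + √0)*427 = -3*(1 - 3 + 0)*427 = -3*(-2)*427 = 6*427 = 2562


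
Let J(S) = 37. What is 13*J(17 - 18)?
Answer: 481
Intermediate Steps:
13*J(17 - 18) = 13*37 = 481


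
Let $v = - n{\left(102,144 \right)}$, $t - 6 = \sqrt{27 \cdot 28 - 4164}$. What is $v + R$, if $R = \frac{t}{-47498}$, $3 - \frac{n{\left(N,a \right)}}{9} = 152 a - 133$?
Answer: $\frac{4649294229}{23749} - \frac{2 i \sqrt{213}}{23749} \approx 1.9577 \cdot 10^{5} - 0.0012291 i$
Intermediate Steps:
$t = 6 + 4 i \sqrt{213}$ ($t = 6 + \sqrt{27 \cdot 28 - 4164} = 6 + \sqrt{756 - 4164} = 6 + \sqrt{-3408} = 6 + 4 i \sqrt{213} \approx 6.0 + 58.378 i$)
$n{\left(N,a \right)} = 1224 - 1368 a$ ($n{\left(N,a \right)} = 27 - 9 \left(152 a - 133\right) = 27 - 9 \left(-133 + 152 a\right) = 27 - \left(-1197 + 1368 a\right) = 1224 - 1368 a$)
$R = - \frac{3}{23749} - \frac{2 i \sqrt{213}}{23749}$ ($R = \frac{6 + 4 i \sqrt{213}}{-47498} = \left(6 + 4 i \sqrt{213}\right) \left(- \frac{1}{47498}\right) = - \frac{3}{23749} - \frac{2 i \sqrt{213}}{23749} \approx -0.00012632 - 0.0012291 i$)
$v = 195768$ ($v = - (1224 - 196992) = \left(-1\right) \left(-195768\right) = 195768$)
$v + R = 195768 - \left(\frac{3}{23749} + \frac{2 i \sqrt{213}}{23749}\right) = \frac{4649294229}{23749} - \frac{2 i \sqrt{213}}{23749}$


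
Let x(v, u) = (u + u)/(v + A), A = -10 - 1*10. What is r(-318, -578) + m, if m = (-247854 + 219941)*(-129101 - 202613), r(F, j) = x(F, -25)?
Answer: 1564793457083/169 ≈ 9.2591e+9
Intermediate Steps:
A = -20 (A = -10 - 10 = -20)
x(v, u) = 2*u/(-20 + v) (x(v, u) = (u + u)/(v - 20) = (2*u)/(-20 + v) = 2*u/(-20 + v))
r(F, j) = -50/(-20 + F) (r(F, j) = 2*(-25)/(-20 + F) = -50/(-20 + F))
m = 9259132882 (m = -27913*(-331714) = 9259132882)
r(-318, -578) + m = -50/(-20 - 318) + 9259132882 = -50/(-338) + 9259132882 = -50*(-1/338) + 9259132882 = 25/169 + 9259132882 = 1564793457083/169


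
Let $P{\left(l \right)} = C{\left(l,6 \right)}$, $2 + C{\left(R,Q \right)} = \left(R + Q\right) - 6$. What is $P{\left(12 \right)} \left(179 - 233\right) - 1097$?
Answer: $-1637$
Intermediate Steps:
$C{\left(R,Q \right)} = -8 + Q + R$ ($C{\left(R,Q \right)} = -2 - \left(6 - Q - R\right) = -2 + \left(-6 + Q + R\right) = -8 + Q + R$)
$P{\left(l \right)} = -2 + l$ ($P{\left(l \right)} = -8 + 6 + l = -2 + l$)
$P{\left(12 \right)} \left(179 - 233\right) - 1097 = \left(-2 + 12\right) \left(179 - 233\right) - 1097 = 10 \left(179 - 233\right) - 1097 = 10 \left(-54\right) - 1097 = -540 - 1097 = -1637$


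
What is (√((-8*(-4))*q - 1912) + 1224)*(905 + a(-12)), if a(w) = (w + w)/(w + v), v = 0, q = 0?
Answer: 1110168 + 1814*I*√478 ≈ 1.1102e+6 + 39660.0*I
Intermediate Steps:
a(w) = 2 (a(w) = (w + w)/(w + 0) = (2*w)/w = 2)
(√((-8*(-4))*q - 1912) + 1224)*(905 + a(-12)) = (√(-8*(-4)*0 - 1912) + 1224)*(905 + 2) = (√(32*0 - 1912) + 1224)*907 = (√(0 - 1912) + 1224)*907 = (√(-1912) + 1224)*907 = (2*I*√478 + 1224)*907 = (1224 + 2*I*√478)*907 = 1110168 + 1814*I*√478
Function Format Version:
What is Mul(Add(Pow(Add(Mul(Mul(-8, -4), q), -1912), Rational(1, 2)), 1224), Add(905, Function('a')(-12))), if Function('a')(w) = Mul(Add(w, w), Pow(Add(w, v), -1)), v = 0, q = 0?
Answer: Add(1110168, Mul(1814, I, Pow(478, Rational(1, 2)))) ≈ Add(1.1102e+6, Mul(39660., I))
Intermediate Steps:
Function('a')(w) = 2 (Function('a')(w) = Mul(Add(w, w), Pow(Add(w, 0), -1)) = Mul(Mul(2, w), Pow(w, -1)) = 2)
Mul(Add(Pow(Add(Mul(Mul(-8, -4), q), -1912), Rational(1, 2)), 1224), Add(905, Function('a')(-12))) = Mul(Add(Pow(Add(Mul(Mul(-8, -4), 0), -1912), Rational(1, 2)), 1224), Add(905, 2)) = Mul(Add(Pow(Add(Mul(32, 0), -1912), Rational(1, 2)), 1224), 907) = Mul(Add(Pow(Add(0, -1912), Rational(1, 2)), 1224), 907) = Mul(Add(Pow(-1912, Rational(1, 2)), 1224), 907) = Mul(Add(Mul(2, I, Pow(478, Rational(1, 2))), 1224), 907) = Mul(Add(1224, Mul(2, I, Pow(478, Rational(1, 2)))), 907) = Add(1110168, Mul(1814, I, Pow(478, Rational(1, 2))))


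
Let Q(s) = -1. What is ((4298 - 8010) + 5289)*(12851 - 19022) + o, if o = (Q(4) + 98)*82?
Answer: -9723713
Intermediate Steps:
o = 7954 (o = (-1 + 98)*82 = 97*82 = 7954)
((4298 - 8010) + 5289)*(12851 - 19022) + o = ((4298 - 8010) + 5289)*(12851 - 19022) + 7954 = (-3712 + 5289)*(-6171) + 7954 = 1577*(-6171) + 7954 = -9731667 + 7954 = -9723713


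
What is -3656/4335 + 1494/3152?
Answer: -2523611/6831960 ≈ -0.36938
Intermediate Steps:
-3656/4335 + 1494/3152 = -3656*1/4335 + 1494*(1/3152) = -3656/4335 + 747/1576 = -2523611/6831960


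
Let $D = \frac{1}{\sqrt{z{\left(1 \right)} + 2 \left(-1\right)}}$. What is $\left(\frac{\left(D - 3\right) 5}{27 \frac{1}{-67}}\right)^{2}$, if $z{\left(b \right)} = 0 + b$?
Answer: $\frac{897800}{729} + \frac{224450 i}{243} \approx 1231.6 + 923.66 i$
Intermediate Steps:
$z{\left(b \right)} = b$
$D = - i$ ($D = \frac{1}{\sqrt{1 + 2 \left(-1\right)}} = \frac{1}{\sqrt{1 - 2}} = \frac{1}{\sqrt{-1}} = \frac{1}{i} = - i \approx - 1.0 i$)
$\left(\frac{\left(D - 3\right) 5}{27 \frac{1}{-67}}\right)^{2} = \left(\frac{\left(- i - 3\right) 5}{27 \frac{1}{-67}}\right)^{2} = \left(\frac{\left(-3 - i\right) 5}{27 \left(- \frac{1}{67}\right)}\right)^{2} = \left(\frac{-15 - 5 i}{- \frac{27}{67}}\right)^{2} = \left(\left(-15 - 5 i\right) \left(- \frac{67}{27}\right)\right)^{2} = \left(\frac{335}{9} + \frac{335 i}{27}\right)^{2}$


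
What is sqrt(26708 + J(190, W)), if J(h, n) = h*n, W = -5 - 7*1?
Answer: 2*sqrt(6107) ≈ 156.29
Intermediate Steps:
W = -12 (W = -5 - 7 = -12)
sqrt(26708 + J(190, W)) = sqrt(26708 + 190*(-12)) = sqrt(26708 - 2280) = sqrt(24428) = 2*sqrt(6107)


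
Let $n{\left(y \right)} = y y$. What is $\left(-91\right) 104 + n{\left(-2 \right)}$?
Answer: $-9460$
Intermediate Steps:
$n{\left(y \right)} = y^{2}$
$\left(-91\right) 104 + n{\left(-2 \right)} = \left(-91\right) 104 + \left(-2\right)^{2} = -9464 + 4 = -9460$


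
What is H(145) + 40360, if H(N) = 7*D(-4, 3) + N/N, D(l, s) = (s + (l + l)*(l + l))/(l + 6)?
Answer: 81191/2 ≈ 40596.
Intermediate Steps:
D(l, s) = (s + 4*l²)/(6 + l) (D(l, s) = (s + (2*l)*(2*l))/(6 + l) = (s + 4*l²)/(6 + l))
H(N) = 471/2 (H(N) = 7*((3 + 4*(-4)²)/(6 - 4)) + N/N = 7*((3 + 4*16)/2) + 1 = 7*((3 + 64)/2) + 1 = 7*((½)*67) + 1 = 7*(67/2) + 1 = 469/2 + 1 = 471/2)
H(145) + 40360 = 471/2 + 40360 = 81191/2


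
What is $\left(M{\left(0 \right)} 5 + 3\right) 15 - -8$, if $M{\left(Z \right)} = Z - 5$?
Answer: $-322$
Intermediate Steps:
$M{\left(Z \right)} = -5 + Z$ ($M{\left(Z \right)} = Z - 5 = -5 + Z$)
$\left(M{\left(0 \right)} 5 + 3\right) 15 - -8 = \left(\left(-5 + 0\right) 5 + 3\right) 15 - -8 = \left(\left(-5\right) 5 + 3\right) 15 + 8 = \left(-25 + 3\right) 15 + 8 = \left(-22\right) 15 + 8 = -330 + 8 = -322$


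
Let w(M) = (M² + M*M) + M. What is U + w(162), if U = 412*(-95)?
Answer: 13510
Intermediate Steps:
w(M) = M + 2*M² (w(M) = (M² + M²) + M = 2*M² + M = M + 2*M²)
U = -39140
U + w(162) = -39140 + 162*(1 + 2*162) = -39140 + 162*(1 + 324) = -39140 + 162*325 = -39140 + 52650 = 13510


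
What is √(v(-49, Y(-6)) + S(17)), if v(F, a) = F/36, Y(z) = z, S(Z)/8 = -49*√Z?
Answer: 7*√(-1 - 288*√17)/6 ≈ 40.22*I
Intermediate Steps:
S(Z) = -392*√Z (S(Z) = 8*(-49*√Z) = -392*√Z)
v(F, a) = F/36 (v(F, a) = F*(1/36) = F/36)
√(v(-49, Y(-6)) + S(17)) = √((1/36)*(-49) - 392*√17) = √(-49/36 - 392*√17)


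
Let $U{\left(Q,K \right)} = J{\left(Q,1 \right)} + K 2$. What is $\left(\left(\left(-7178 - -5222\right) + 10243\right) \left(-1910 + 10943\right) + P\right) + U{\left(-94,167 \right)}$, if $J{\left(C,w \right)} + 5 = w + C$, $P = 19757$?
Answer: $74876464$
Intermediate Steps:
$J{\left(C,w \right)} = -5 + C + w$ ($J{\left(C,w \right)} = -5 + \left(w + C\right) = -5 + \left(C + w\right) = -5 + C + w$)
$U{\left(Q,K \right)} = -4 + Q + 2 K$ ($U{\left(Q,K \right)} = \left(-5 + Q + 1\right) + K 2 = \left(-4 + Q\right) + 2 K = -4 + Q + 2 K$)
$\left(\left(\left(-7178 - -5222\right) + 10243\right) \left(-1910 + 10943\right) + P\right) + U{\left(-94,167 \right)} = \left(\left(\left(-7178 - -5222\right) + 10243\right) \left(-1910 + 10943\right) + 19757\right) - -236 = \left(\left(\left(-7178 + 5222\right) + 10243\right) 9033 + 19757\right) - -236 = \left(\left(-1956 + 10243\right) 9033 + 19757\right) + 236 = \left(8287 \cdot 9033 + 19757\right) + 236 = \left(74856471 + 19757\right) + 236 = 74876228 + 236 = 74876464$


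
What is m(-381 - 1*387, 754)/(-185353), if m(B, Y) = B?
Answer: 768/185353 ≈ 0.0041434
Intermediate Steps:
m(-381 - 1*387, 754)/(-185353) = (-381 - 1*387)/(-185353) = (-381 - 387)*(-1/185353) = -768*(-1/185353) = 768/185353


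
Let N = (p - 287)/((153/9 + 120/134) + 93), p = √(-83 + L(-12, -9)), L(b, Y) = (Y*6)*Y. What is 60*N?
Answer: -115374/743 + 402*√403/743 ≈ -144.42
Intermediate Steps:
L(b, Y) = 6*Y² (L(b, Y) = (6*Y)*Y = 6*Y²)
p = √403 (p = √(-83 + 6*(-9)²) = √(-83 + 6*81) = √(-83 + 486) = √403 ≈ 20.075)
N = -19229/7430 + 67*√403/7430 (N = (√403 - 287)/((153/9 + 120/134) + 93) = (-287 + √403)/((153*(⅑) + 120*(1/134)) + 93) = (-287 + √403)/((17 + 60/67) + 93) = (-287 + √403)/(1199/67 + 93) = (-287 + √403)/(7430/67) = (-287 + √403)*(67/7430) = -19229/7430 + 67*√403/7430 ≈ -2.4070)
60*N = 60*(-19229/7430 + 67*√403/7430) = -115374/743 + 402*√403/743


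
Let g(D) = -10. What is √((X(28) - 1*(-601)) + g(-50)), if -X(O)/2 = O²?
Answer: I*√977 ≈ 31.257*I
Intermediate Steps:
X(O) = -2*O²
√((X(28) - 1*(-601)) + g(-50)) = √((-2*28² - 1*(-601)) - 10) = √((-2*784 + 601) - 10) = √((-1568 + 601) - 10) = √(-967 - 10) = √(-977) = I*√977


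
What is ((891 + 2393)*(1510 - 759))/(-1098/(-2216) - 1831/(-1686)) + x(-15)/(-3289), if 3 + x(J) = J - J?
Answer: 7576598858170887/4858448309 ≈ 1.5595e+6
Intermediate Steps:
x(J) = -3 (x(J) = -3 + (J - J) = -3 + 0 = -3)
((891 + 2393)*(1510 - 759))/(-1098/(-2216) - 1831/(-1686)) + x(-15)/(-3289) = ((891 + 2393)*(1510 - 759))/(-1098/(-2216) - 1831/(-1686)) - 3/(-3289) = (3284*751)/(-1098*(-1/2216) - 1831*(-1/1686)) - 3*(-1/3289) = 2466284/(549/1108 + 1831/1686) + 3/3289 = 2466284/(1477181/934044) + 3/3289 = 2466284*(934044/1477181) + 3/3289 = 2303617772496/1477181 + 3/3289 = 7576598858170887/4858448309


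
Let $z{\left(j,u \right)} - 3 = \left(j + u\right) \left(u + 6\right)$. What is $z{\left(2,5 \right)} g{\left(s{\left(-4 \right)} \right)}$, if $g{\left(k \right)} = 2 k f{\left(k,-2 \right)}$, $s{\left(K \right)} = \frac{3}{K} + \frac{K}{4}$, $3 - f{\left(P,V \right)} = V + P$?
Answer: $-1890$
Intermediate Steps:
$f{\left(P,V \right)} = 3 - P - V$ ($f{\left(P,V \right)} = 3 - \left(V + P\right) = 3 - \left(P + V\right) = 3 - P - V$)
$s{\left(K \right)} = \frac{3}{K} + \frac{K}{4}$ ($s{\left(K \right)} = \frac{3}{K} + K \frac{1}{4} = \frac{3}{K} + \frac{K}{4}$)
$z{\left(j,u \right)} = 3 + \left(6 + u\right) \left(j + u\right)$ ($z{\left(j,u \right)} = 3 + \left(j + u\right) \left(u + 6\right) = 3 + \left(j + u\right) \left(6 + u\right) = 3 + \left(6 + u\right) \left(j + u\right)$)
$g{\left(k \right)} = 2 k \left(5 - k\right)$ ($g{\left(k \right)} = 2 k \left(3 - k - -2\right) = 2 k \left(3 - k + 2\right) = 2 k \left(5 - k\right)$)
$z{\left(2,5 \right)} g{\left(s{\left(-4 \right)} \right)} = \left(3 + 5^{2} + 6 \cdot 2 + 6 \cdot 5 + 2 \cdot 5\right) 2 \left(\frac{3}{-4} + \frac{1}{4} \left(-4\right)\right) \left(5 - \left(\frac{3}{-4} + \frac{1}{4} \left(-4\right)\right)\right) = \left(3 + 25 + 12 + 30 + 10\right) 2 \left(3 \left(- \frac{1}{4}\right) - 1\right) \left(5 - \left(3 \left(- \frac{1}{4}\right) - 1\right)\right) = 80 \cdot 2 \left(- \frac{3}{4} - 1\right) \left(5 - \left(- \frac{3}{4} - 1\right)\right) = 80 \cdot 2 \left(- \frac{7}{4}\right) \left(5 - - \frac{7}{4}\right) = 80 \cdot 2 \left(- \frac{7}{4}\right) \left(5 + \frac{7}{4}\right) = 80 \cdot 2 \left(- \frac{7}{4}\right) \frac{27}{4} = 80 \left(- \frac{189}{8}\right) = -1890$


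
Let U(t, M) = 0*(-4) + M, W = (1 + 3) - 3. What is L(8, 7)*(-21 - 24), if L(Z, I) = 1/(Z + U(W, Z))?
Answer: -45/16 ≈ -2.8125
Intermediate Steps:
W = 1 (W = 4 - 3 = 1)
U(t, M) = M (U(t, M) = 0 + M = M)
L(Z, I) = 1/(2*Z) (L(Z, I) = 1/(Z + Z) = 1/(2*Z))
L(8, 7)*(-21 - 24) = ((½)/8)*(-21 - 24) = ((½)*(⅛))*(-45) = (1/16)*(-45) = -45/16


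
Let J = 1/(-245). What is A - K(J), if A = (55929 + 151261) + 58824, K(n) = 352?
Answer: 265662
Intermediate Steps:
J = -1/245 ≈ -0.0040816
A = 266014 (A = 207190 + 58824 = 266014)
A - K(J) = 266014 - 1*352 = 266014 - 352 = 265662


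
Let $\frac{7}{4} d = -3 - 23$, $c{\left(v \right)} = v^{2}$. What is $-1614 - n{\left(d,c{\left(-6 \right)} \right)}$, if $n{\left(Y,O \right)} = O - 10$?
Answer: $-1640$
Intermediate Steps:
$d = - \frac{104}{7}$ ($d = \frac{4 \left(-3 - 23\right)}{7} = \frac{4}{7} \left(-26\right) = - \frac{104}{7} \approx -14.857$)
$n{\left(Y,O \right)} = -10 + O$ ($n{\left(Y,O \right)} = O - 10 = -10 + O$)
$-1614 - n{\left(d,c{\left(-6 \right)} \right)} = -1614 - \left(-10 + \left(-6\right)^{2}\right) = -1614 - \left(-10 + 36\right) = -1614 - 26 = -1640$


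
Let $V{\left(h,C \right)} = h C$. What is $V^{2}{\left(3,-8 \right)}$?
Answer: $576$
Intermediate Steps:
$V{\left(h,C \right)} = C h$
$V^{2}{\left(3,-8 \right)} = \left(\left(-8\right) 3\right)^{2} = \left(-24\right)^{2} = 576$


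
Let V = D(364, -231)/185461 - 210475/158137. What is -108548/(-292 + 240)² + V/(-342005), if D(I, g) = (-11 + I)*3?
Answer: -272195123787870551553/6780555015001154660 ≈ -40.143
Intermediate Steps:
D(I, g) = -33 + 3*I
V = -38867436892/29328246157 (V = (-33 + 3*364)/185461 - 210475/158137 = (-33 + 1092)*(1/185461) - 210475*1/158137 = 1059*(1/185461) - 210475/158137 = 1059/185461 - 210475/158137 = -38867436892/29328246157 ≈ -1.3253)
-108548/(-292 + 240)² + V/(-342005) = -108548/(-292 + 240)² - 38867436892/29328246157/(-342005) = -108548/((-52)²) - 38867436892/29328246157*(-1/342005) = -108548/2704 + 38867436892/10030406826924785 = -108548*1/2704 + 38867436892/10030406826924785 = -27137/676 + 38867436892/10030406826924785 = -272195123787870551553/6780555015001154660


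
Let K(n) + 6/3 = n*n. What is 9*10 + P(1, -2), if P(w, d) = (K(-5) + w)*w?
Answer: 114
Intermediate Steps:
K(n) = -2 + n**2 (K(n) = -2 + n*n = -2 + n**2)
P(w, d) = w*(23 + w) (P(w, d) = ((-2 + (-5)**2) + w)*w = ((-2 + 25) + w)*w = (23 + w)*w = w*(23 + w))
9*10 + P(1, -2) = 9*10 + 1*(23 + 1) = 90 + 1*24 = 90 + 24 = 114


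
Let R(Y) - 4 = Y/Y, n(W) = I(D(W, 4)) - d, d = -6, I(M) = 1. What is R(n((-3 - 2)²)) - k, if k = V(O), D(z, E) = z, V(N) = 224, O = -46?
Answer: -219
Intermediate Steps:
k = 224
n(W) = 7 (n(W) = 1 - 1*(-6) = 1 + 6 = 7)
R(Y) = 5 (R(Y) = 4 + Y/Y = 4 + 1 = 5)
R(n((-3 - 2)²)) - k = 5 - 1*224 = 5 - 224 = -219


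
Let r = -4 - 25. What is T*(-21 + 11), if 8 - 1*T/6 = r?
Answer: -2220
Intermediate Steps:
r = -29
T = 222 (T = 48 - 6*(-29) = 48 + 174 = 222)
T*(-21 + 11) = 222*(-21 + 11) = 222*(-10) = -2220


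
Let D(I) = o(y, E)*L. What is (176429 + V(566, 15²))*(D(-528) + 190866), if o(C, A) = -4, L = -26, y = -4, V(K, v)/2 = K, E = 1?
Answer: 33908824170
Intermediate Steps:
V(K, v) = 2*K
D(I) = 104 (D(I) = -4*(-26) = 104)
(176429 + V(566, 15²))*(D(-528) + 190866) = (176429 + 2*566)*(104 + 190866) = (176429 + 1132)*190970 = 177561*190970 = 33908824170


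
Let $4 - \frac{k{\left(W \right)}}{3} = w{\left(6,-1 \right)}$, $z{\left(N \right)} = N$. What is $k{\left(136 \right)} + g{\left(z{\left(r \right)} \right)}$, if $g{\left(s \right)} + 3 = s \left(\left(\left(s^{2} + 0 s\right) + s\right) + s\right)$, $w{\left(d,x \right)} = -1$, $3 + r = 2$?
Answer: $13$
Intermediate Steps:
$r = -1$ ($r = -3 + 2 = -1$)
$g{\left(s \right)} = -3 + s \left(s^{2} + 2 s\right)$ ($g{\left(s \right)} = -3 + s \left(\left(\left(s^{2} + 0 s\right) + s\right) + s\right) = -3 + s \left(\left(\left(s^{2} + 0\right) + s\right) + s\right) = -3 + s \left(\left(s^{2} + s\right) + s\right) = -3 + s \left(\left(s + s^{2}\right) + s\right) = -3 + s \left(s^{2} + 2 s\right)$)
$k{\left(W \right)} = 15$ ($k{\left(W \right)} = 12 - -3 = 12 + 3 = 15$)
$k{\left(136 \right)} + g{\left(z{\left(r \right)} \right)} = 15 + \left(-3 + \left(-1\right)^{3} + 2 \left(-1\right)^{2}\right) = 15 - 2 = 13$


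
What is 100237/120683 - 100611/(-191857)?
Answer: 31373207422/23153878331 ≈ 1.3550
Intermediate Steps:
100237/120683 - 100611/(-191857) = 100237*(1/120683) - 100611*(-1/191857) = 100237/120683 + 100611/191857 = 31373207422/23153878331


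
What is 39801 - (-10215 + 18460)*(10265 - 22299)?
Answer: 99260131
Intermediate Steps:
39801 - (-10215 + 18460)*(10265 - 22299) = 39801 - 8245*(-12034) = 39801 - 1*(-99220330) = 39801 + 99220330 = 99260131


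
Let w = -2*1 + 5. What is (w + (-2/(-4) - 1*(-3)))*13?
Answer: 169/2 ≈ 84.500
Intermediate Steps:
w = 3 (w = -2 + 5 = 3)
(w + (-2/(-4) - 1*(-3)))*13 = (3 + (-2/(-4) - 1*(-3)))*13 = (3 + (-2*(-¼) + 3))*13 = (3 + (½ + 3))*13 = (3 + 7/2)*13 = (13/2)*13 = 169/2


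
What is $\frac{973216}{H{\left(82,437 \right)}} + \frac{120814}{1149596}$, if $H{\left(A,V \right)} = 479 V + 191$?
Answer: $\frac{286029361283}{60214114086} \approx 4.7502$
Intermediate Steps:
$H{\left(A,V \right)} = 191 + 479 V$
$\frac{973216}{H{\left(82,437 \right)}} + \frac{120814}{1149596} = \frac{973216}{191 + 479 \cdot 437} + \frac{120814}{1149596} = \frac{973216}{191 + 209323} + 120814 \cdot \frac{1}{1149596} = \frac{973216}{209514} + \frac{60407}{574798} = 973216 \cdot \frac{1}{209514} + \frac{60407}{574798} = \frac{486608}{104757} + \frac{60407}{574798} = \frac{286029361283}{60214114086}$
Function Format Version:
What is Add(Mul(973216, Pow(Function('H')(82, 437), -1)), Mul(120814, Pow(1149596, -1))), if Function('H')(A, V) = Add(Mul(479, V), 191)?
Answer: Rational(286029361283, 60214114086) ≈ 4.7502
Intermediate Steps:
Function('H')(A, V) = Add(191, Mul(479, V))
Add(Mul(973216, Pow(Function('H')(82, 437), -1)), Mul(120814, Pow(1149596, -1))) = Add(Mul(973216, Pow(Add(191, Mul(479, 437)), -1)), Mul(120814, Pow(1149596, -1))) = Add(Mul(973216, Pow(Add(191, 209323), -1)), Mul(120814, Rational(1, 1149596))) = Add(Mul(973216, Pow(209514, -1)), Rational(60407, 574798)) = Add(Mul(973216, Rational(1, 209514)), Rational(60407, 574798)) = Add(Rational(486608, 104757), Rational(60407, 574798)) = Rational(286029361283, 60214114086)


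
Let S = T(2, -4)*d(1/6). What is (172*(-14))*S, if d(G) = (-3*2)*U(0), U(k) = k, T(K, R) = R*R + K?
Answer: 0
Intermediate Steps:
T(K, R) = K + R**2 (T(K, R) = R**2 + K = K + R**2)
d(G) = 0 (d(G) = -3*2*0 = -6*0 = 0)
S = 0 (S = (2 + (-4)**2)*0 = (2 + 16)*0 = 18*0 = 0)
(172*(-14))*S = (172*(-14))*0 = -2408*0 = 0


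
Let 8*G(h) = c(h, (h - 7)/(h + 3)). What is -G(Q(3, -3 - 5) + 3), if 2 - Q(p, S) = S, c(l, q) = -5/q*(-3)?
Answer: -5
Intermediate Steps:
c(l, q) = 15/q
Q(p, S) = 2 - S
G(h) = 15*(3 + h)/(8*(-7 + h)) (G(h) = (15/(((h - 7)/(h + 3))))/8 = (15/(((-7 + h)/(3 + h))))/8 = (15*((3 + h)/(-7 + h)))/8 = (15*(3 + h)/(-7 + h))/8 = 15*(3 + h)/(8*(-7 + h)))
-G(Q(3, -3 - 5) + 3) = -15*(3 + ((2 - (-3 - 5)) + 3))/(8*(-7 + ((2 - (-3 - 5)) + 3))) = -15*(3 + ((2 - 1*(-8)) + 3))/(8*(-7 + ((2 - 1*(-8)) + 3))) = -15*(3 + ((2 + 8) + 3))/(8*(-7 + ((2 + 8) + 3))) = -15*(3 + (10 + 3))/(8*(-7 + (10 + 3))) = -15*(3 + 13)/(8*(-7 + 13)) = -15*16/(8*6) = -1*5 = -5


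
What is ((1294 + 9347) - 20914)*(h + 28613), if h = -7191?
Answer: -220068206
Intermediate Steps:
((1294 + 9347) - 20914)*(h + 28613) = ((1294 + 9347) - 20914)*(-7191 + 28613) = (10641 - 20914)*21422 = -10273*21422 = -220068206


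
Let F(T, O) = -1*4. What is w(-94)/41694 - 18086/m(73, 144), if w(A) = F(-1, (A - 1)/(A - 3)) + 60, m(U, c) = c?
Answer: -62839135/500328 ≈ -125.60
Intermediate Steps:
F(T, O) = -4
w(A) = 56 (w(A) = -4 + 60 = 56)
w(-94)/41694 - 18086/m(73, 144) = 56/41694 - 18086/144 = 56*(1/41694) - 18086*1/144 = 28/20847 - 9043/72 = -62839135/500328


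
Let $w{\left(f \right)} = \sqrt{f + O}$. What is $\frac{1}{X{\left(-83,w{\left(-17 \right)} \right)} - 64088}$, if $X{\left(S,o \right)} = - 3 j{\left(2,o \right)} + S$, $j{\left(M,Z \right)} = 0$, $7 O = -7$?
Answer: $- \frac{1}{64171} \approx -1.5583 \cdot 10^{-5}$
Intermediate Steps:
$O = -1$ ($O = \frac{1}{7} \left(-7\right) = -1$)
$w{\left(f \right)} = \sqrt{-1 + f}$ ($w{\left(f \right)} = \sqrt{f - 1} = \sqrt{-1 + f}$)
$X{\left(S,o \right)} = S$ ($X{\left(S,o \right)} = \left(-3\right) 0 + S = 0 + S = S$)
$\frac{1}{X{\left(-83,w{\left(-17 \right)} \right)} - 64088} = \frac{1}{-83 - 64088} = \frac{1}{-64171} = - \frac{1}{64171}$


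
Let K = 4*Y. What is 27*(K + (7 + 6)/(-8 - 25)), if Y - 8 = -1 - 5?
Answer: 2259/11 ≈ 205.36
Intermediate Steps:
Y = 2 (Y = 8 + (-1 - 5) = 8 - 6 = 2)
K = 8 (K = 4*2 = 8)
27*(K + (7 + 6)/(-8 - 25)) = 27*(8 + (7 + 6)/(-8 - 25)) = 27*(8 + 13/(-33)) = 27*(8 + 13*(-1/33)) = 27*(8 - 13/33) = 27*(251/33) = 2259/11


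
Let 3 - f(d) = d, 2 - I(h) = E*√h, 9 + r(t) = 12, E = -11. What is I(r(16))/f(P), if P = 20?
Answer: -2/17 - 11*√3/17 ≈ -1.2384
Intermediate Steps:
r(t) = 3 (r(t) = -9 + 12 = 3)
I(h) = 2 + 11*√h (I(h) = 2 - (-11)*√h = 2 + 11*√h)
f(d) = 3 - d
I(r(16))/f(P) = (2 + 11*√3)/(3 - 1*20) = (2 + 11*√3)/(3 - 20) = (2 + 11*√3)/(-17) = (2 + 11*√3)*(-1/17) = -2/17 - 11*√3/17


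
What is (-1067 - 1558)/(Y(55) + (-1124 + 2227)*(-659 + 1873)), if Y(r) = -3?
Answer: -2625/1339039 ≈ -0.0019604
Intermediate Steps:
(-1067 - 1558)/(Y(55) + (-1124 + 2227)*(-659 + 1873)) = (-1067 - 1558)/(-3 + (-1124 + 2227)*(-659 + 1873)) = -2625/(-3 + 1103*1214) = -2625/(-3 + 1339042) = -2625/1339039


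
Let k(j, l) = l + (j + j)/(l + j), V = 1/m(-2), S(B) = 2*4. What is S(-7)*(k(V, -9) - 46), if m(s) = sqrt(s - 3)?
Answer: 8*(-53*sqrt(5) + 2475*I)/(sqrt(5) - 45*I) ≈ -439.96 + 0.79309*I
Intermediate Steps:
m(s) = sqrt(-3 + s)
S(B) = 8
V = -I*sqrt(5)/5 (V = 1/(sqrt(-3 - 2)) = 1/(sqrt(-5)) = 1/(I*sqrt(5)) = -I*sqrt(5)/5 ≈ -0.44721*I)
k(j, l) = l + 2*j/(j + l) (k(j, l) = l + (2*j)/(j + l) = l + 2*j/(j + l))
S(-7)*(k(V, -9) - 46) = 8*(((-9)**2 + 2*(-I*sqrt(5)/5) - I*sqrt(5)/5*(-9))/(-I*sqrt(5)/5 - 9) - 46) = 8*((81 - 2*I*sqrt(5)/5 + 9*I*sqrt(5)/5)/(-9 - I*sqrt(5)/5) - 46) = 8*((81 + 7*I*sqrt(5)/5)/(-9 - I*sqrt(5)/5) - 46) = 8*(-46 + (81 + 7*I*sqrt(5)/5)/(-9 - I*sqrt(5)/5)) = -368 + 8*(81 + 7*I*sqrt(5)/5)/(-9 - I*sqrt(5)/5)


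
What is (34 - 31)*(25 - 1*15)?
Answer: 30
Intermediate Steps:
(34 - 31)*(25 - 1*15) = 3*(25 - 15) = 3*10 = 30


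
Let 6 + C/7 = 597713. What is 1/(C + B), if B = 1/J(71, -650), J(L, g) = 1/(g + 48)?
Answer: 1/4183347 ≈ 2.3904e-7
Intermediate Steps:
C = 4183949 (C = -42 + 7*597713 = -42 + 4183991 = 4183949)
J(L, g) = 1/(48 + g)
B = -602 (B = 1/(1/(48 - 650)) = 1/(1/(-602)) = 1/(-1/602) = -602)
1/(C + B) = 1/(4183949 - 602) = 1/4183347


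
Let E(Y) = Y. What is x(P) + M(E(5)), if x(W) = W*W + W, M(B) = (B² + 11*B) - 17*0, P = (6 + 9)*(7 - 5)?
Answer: 1010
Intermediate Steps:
P = 30 (P = 15*2 = 30)
M(B) = B² + 11*B (M(B) = (B² + 11*B) + 0 = B² + 11*B)
x(W) = W + W² (x(W) = W² + W = W + W²)
x(P) + M(E(5)) = 30*(1 + 30) + 5*(11 + 5) = 30*31 + 5*16 = 930 + 80 = 1010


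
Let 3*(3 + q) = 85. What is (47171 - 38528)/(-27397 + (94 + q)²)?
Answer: -77787/118409 ≈ -0.65693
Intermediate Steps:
q = 76/3 (q = -3 + (⅓)*85 = -3 + 85/3 = 76/3 ≈ 25.333)
(47171 - 38528)/(-27397 + (94 + q)²) = (47171 - 38528)/(-27397 + (94 + 76/3)²) = 8643/(-27397 + (358/3)²) = 8643/(-27397 + 128164/9) = 8643/(-118409/9) = 8643*(-9/118409) = -77787/118409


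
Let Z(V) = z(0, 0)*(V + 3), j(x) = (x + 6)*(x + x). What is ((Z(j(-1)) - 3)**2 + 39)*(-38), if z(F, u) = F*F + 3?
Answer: -23370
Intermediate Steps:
z(F, u) = 3 + F**2 (z(F, u) = F**2 + 3 = 3 + F**2)
j(x) = 2*x*(6 + x) (j(x) = (6 + x)*(2*x) = 2*x*(6 + x))
Z(V) = 9 + 3*V (Z(V) = (3 + 0**2)*(V + 3) = (3 + 0)*(3 + V) = 3*(3 + V) = 9 + 3*V)
((Z(j(-1)) - 3)**2 + 39)*(-38) = (((9 + 3*(2*(-1)*(6 - 1))) - 3)**2 + 39)*(-38) = (((9 + 3*(2*(-1)*5)) - 3)**2 + 39)*(-38) = (((9 + 3*(-10)) - 3)**2 + 39)*(-38) = (((9 - 30) - 3)**2 + 39)*(-38) = ((-21 - 3)**2 + 39)*(-38) = ((-24)**2 + 39)*(-38) = (576 + 39)*(-38) = 615*(-38) = -23370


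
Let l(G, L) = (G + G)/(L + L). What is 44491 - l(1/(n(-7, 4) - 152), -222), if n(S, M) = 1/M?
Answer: 2997670105/67377 ≈ 44491.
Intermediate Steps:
l(G, L) = G/L (l(G, L) = (2*G)/((2*L)) = (2*G)*(1/(2*L)) = G/L)
44491 - l(1/(n(-7, 4) - 152), -222) = 44491 - 1/((1/4 - 152)*(-222)) = 44491 - (-1)/((¼ - 152)*222) = 44491 - (-1)/((-607/4)*222) = 44491 - (-4)*(-1)/(607*222) = 44491 - 1*2/67377 = 44491 - 2/67377 = 2997670105/67377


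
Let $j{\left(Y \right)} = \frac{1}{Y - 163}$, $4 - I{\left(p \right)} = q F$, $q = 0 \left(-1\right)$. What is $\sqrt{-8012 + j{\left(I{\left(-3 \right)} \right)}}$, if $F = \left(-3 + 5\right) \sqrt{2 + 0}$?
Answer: $\frac{i \sqrt{202551531}}{159} \approx 89.51 i$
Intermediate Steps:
$q = 0$
$F = 2 \sqrt{2} \approx 2.8284$
$I{\left(p \right)} = 4$ ($I{\left(p \right)} = 4 - 0 \cdot 2 \sqrt{2} = 4 - 0 = 4 + 0 = 4$)
$j{\left(Y \right)} = \frac{1}{-163 + Y}$
$\sqrt{-8012 + j{\left(I{\left(-3 \right)} \right)}} = \sqrt{-8012 + \frac{1}{-163 + 4}} = \sqrt{-8012 + \frac{1}{-159}} = \sqrt{-8012 - \frac{1}{159}} = \sqrt{- \frac{1273909}{159}} = \frac{i \sqrt{202551531}}{159}$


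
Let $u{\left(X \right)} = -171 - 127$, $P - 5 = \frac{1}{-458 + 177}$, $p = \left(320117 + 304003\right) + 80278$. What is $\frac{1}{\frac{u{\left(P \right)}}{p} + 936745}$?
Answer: $\frac{352199}{329920652106} \approx 1.0675 \cdot 10^{-6}$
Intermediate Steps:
$p = 704398$ ($p = 624120 + 80278 = 704398$)
$P = \frac{1404}{281}$ ($P = 5 + \frac{1}{-458 + 177} = 5 + \frac{1}{-281} = 5 - \frac{1}{281} = \frac{1404}{281} \approx 4.9964$)
$u{\left(X \right)} = -298$ ($u{\left(X \right)} = -171 - 127 = -298$)
$\frac{1}{\frac{u{\left(P \right)}}{p} + 936745} = \frac{1}{- \frac{298}{704398} + 936745} = \frac{1}{\left(-298\right) \frac{1}{704398} + 936745} = \frac{1}{- \frac{149}{352199} + 936745} = \frac{1}{\frac{329920652106}{352199}} = \frac{352199}{329920652106}$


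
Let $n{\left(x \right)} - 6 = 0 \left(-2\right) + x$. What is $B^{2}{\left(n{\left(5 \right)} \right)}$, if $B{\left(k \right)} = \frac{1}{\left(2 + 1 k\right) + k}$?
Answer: $\frac{1}{576} \approx 0.0017361$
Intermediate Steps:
$n{\left(x \right)} = 6 + x$ ($n{\left(x \right)} = 6 + \left(0 \left(-2\right) + x\right) = 6 + \left(0 + x\right) = 6 + x$)
$B{\left(k \right)} = \frac{1}{2 + 2 k}$ ($B{\left(k \right)} = \frac{1}{\left(2 + k\right) + k} = \frac{1}{2 + 2 k}$)
$B^{2}{\left(n{\left(5 \right)} \right)} = \left(\frac{1}{2 \left(1 + \left(6 + 5\right)\right)}\right)^{2} = \left(\frac{1}{2 \left(1 + 11\right)}\right)^{2} = \left(\frac{1}{2 \cdot 12}\right)^{2} = \left(\frac{1}{2} \cdot \frac{1}{12}\right)^{2} = \left(\frac{1}{24}\right)^{2} = \frac{1}{576}$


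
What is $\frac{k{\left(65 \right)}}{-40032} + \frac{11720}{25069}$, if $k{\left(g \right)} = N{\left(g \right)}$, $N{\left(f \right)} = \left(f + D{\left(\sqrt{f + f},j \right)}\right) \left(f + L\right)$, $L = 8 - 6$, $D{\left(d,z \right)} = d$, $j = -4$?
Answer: $\frac{359999545}{1003562208} - \frac{67 \sqrt{130}}{40032} \approx 0.33964$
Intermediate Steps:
$L = 2$ ($L = 8 - 6 = 2$)
$N{\left(f \right)} = \left(2 + f\right) \left(f + \sqrt{2} \sqrt{f}\right)$ ($N{\left(f \right)} = \left(f + \sqrt{f + f}\right) \left(f + 2\right) = \left(f + \sqrt{2 f}\right) \left(2 + f\right) = \left(f + \sqrt{2} \sqrt{f}\right) \left(2 + f\right) = \left(2 + f\right) \left(f + \sqrt{2} \sqrt{f}\right)$)
$k{\left(g \right)} = g^{2} + 2 g + \sqrt{2} g^{\frac{3}{2}} + 2 \sqrt{2} \sqrt{g}$
$\frac{k{\left(65 \right)}}{-40032} + \frac{11720}{25069} = \frac{65^{2} + 2 \cdot 65 + \sqrt{2} \cdot 65^{\frac{3}{2}} + 2 \sqrt{2} \sqrt{65}}{-40032} + \frac{11720}{25069} = \left(4225 + 130 + \sqrt{2} \cdot 65 \sqrt{65} + 2 \sqrt{130}\right) \left(- \frac{1}{40032}\right) + 11720 \cdot \frac{1}{25069} = \left(4225 + 130 + 65 \sqrt{130} + 2 \sqrt{130}\right) \left(- \frac{1}{40032}\right) + \frac{11720}{25069} = \left(4355 + 67 \sqrt{130}\right) \left(- \frac{1}{40032}\right) + \frac{11720}{25069} = \left(- \frac{4355}{40032} - \frac{67 \sqrt{130}}{40032}\right) + \frac{11720}{25069} = \frac{359999545}{1003562208} - \frac{67 \sqrt{130}}{40032}$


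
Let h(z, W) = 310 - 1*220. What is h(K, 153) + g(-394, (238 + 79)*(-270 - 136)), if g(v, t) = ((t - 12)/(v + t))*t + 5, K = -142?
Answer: -4138371277/32274 ≈ -1.2823e+5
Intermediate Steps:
g(v, t) = 5 + t*(-12 + t)/(t + v) (g(v, t) = ((-12 + t)/(t + v))*t + 5 = t*(-12 + t)/(t + v) + 5 = 5 + t*(-12 + t)/(t + v))
h(z, W) = 90 (h(z, W) = 310 - 220 = 90)
h(K, 153) + g(-394, (238 + 79)*(-270 - 136)) = 90 + (((238 + 79)*(-270 - 136))² - 7*(238 + 79)*(-270 - 136) + 5*(-394))/((238 + 79)*(-270 - 136) - 394) = 90 + ((317*(-406))² - 2219*(-406) - 1970)/(317*(-406) - 394) = 90 + ((-128702)² - 7*(-128702) - 1970)/(-128702 - 394) = 90 + (16564204804 + 900914 - 1970)/(-129096) = 90 - 1/129096*16565103748 = 90 - 4141275937/32274 = -4138371277/32274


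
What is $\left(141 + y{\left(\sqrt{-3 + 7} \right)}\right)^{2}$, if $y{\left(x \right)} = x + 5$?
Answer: $21904$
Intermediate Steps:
$y{\left(x \right)} = 5 + x$
$\left(141 + y{\left(\sqrt{-3 + 7} \right)}\right)^{2} = \left(141 + \left(5 + \sqrt{-3 + 7}\right)\right)^{2} = \left(141 + \left(5 + \sqrt{4}\right)\right)^{2} = \left(141 + \left(5 + 2\right)\right)^{2} = \left(141 + 7\right)^{2} = 148^{2} = 21904$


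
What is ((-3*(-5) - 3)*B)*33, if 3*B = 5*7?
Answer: 4620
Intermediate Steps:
B = 35/3 (B = (5*7)/3 = (⅓)*35 = 35/3 ≈ 11.667)
((-3*(-5) - 3)*B)*33 = ((-3*(-5) - 3)*(35/3))*33 = ((15 - 3)*(35/3))*33 = (12*(35/3))*33 = 140*33 = 4620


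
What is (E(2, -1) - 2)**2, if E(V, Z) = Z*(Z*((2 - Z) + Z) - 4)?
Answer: 16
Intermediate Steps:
E(V, Z) = Z*(-4 + 2*Z) (E(V, Z) = Z*(Z*2 - 4) = Z*(2*Z - 4) = Z*(-4 + 2*Z))
(E(2, -1) - 2)**2 = (2*(-1)*(-2 - 1) - 2)**2 = (2*(-1)*(-3) - 2)**2 = (6 - 2)**2 = 4**2 = 16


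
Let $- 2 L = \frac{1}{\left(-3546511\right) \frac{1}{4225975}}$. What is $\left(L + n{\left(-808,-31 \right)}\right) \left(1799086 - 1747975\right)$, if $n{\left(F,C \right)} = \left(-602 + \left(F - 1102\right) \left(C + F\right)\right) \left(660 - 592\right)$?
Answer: $\frac{39489964935031801953}{7093022} \approx 5.5674 \cdot 10^{12}$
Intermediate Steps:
$n{\left(F,C \right)} = -40936 + 68 \left(-1102 + F\right) \left(C + F\right)$ ($n{\left(F,C \right)} = \left(-602 + \left(-1102 + F\right) \left(C + F\right)\right) 68 = -40936 + 68 \left(-1102 + F\right) \left(C + F\right)$)
$L = \frac{4225975}{7093022}$ ($L = - \frac{1}{2 \left(- \frac{3546511}{4225975}\right)} = \left(- \frac{1}{2}\right) \left(- \frac{4225975}{3546511}\right) = \frac{4225975}{7093022} \approx 0.59579$)
$\left(L + n{\left(-808,-31 \right)}\right) \left(1799086 - 1747975\right) = \left(\frac{4225975}{7093022} - \left(-62830368 - 44394752 - 1703264\right)\right) \left(1799086 - 1747975\right) = \left(\frac{4225975}{7093022} + \left(-40936 + 2323016 + 60548288 + 68 \cdot 652864 + 1703264\right)\right) 51111 = \left(\frac{4225975}{7093022} + \left(-40936 + 2323016 + 60548288 + 44394752 + 1703264\right)\right) 51111 = \left(\frac{4225975}{7093022} + 108928384\right) 51111 = \frac{772631428362423}{7093022} \cdot 51111 = \frac{39489964935031801953}{7093022}$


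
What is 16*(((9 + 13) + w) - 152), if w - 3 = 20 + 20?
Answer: -1392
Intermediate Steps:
w = 43 (w = 3 + (20 + 20) = 3 + 40 = 43)
16*(((9 + 13) + w) - 152) = 16*(((9 + 13) + 43) - 152) = 16*((22 + 43) - 152) = 16*(65 - 152) = 16*(-87) = -1392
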